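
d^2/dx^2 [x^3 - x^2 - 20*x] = 6*x - 2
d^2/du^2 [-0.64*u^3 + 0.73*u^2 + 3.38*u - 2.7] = 1.46 - 3.84*u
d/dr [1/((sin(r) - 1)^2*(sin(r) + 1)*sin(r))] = (-4*sin(r)^2 - sin(r) + 1)/((sin(r) - 1)*sin(r)^2*cos(r)^3)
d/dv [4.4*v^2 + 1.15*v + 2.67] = 8.8*v + 1.15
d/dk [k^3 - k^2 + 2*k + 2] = 3*k^2 - 2*k + 2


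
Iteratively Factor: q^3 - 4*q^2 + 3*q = (q - 3)*(q^2 - q) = (q - 3)*(q - 1)*(q)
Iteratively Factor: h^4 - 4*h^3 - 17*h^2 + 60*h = (h - 5)*(h^3 + h^2 - 12*h) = (h - 5)*(h + 4)*(h^2 - 3*h) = h*(h - 5)*(h + 4)*(h - 3)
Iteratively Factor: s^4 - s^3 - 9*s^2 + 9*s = (s + 3)*(s^3 - 4*s^2 + 3*s) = (s - 1)*(s + 3)*(s^2 - 3*s) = (s - 3)*(s - 1)*(s + 3)*(s)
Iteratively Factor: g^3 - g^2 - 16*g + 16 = (g - 4)*(g^2 + 3*g - 4) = (g - 4)*(g - 1)*(g + 4)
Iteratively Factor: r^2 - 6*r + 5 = (r - 1)*(r - 5)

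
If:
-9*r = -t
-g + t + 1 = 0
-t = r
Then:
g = 1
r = 0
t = 0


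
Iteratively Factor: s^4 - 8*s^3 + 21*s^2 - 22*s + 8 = (s - 4)*(s^3 - 4*s^2 + 5*s - 2) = (s - 4)*(s - 2)*(s^2 - 2*s + 1) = (s - 4)*(s - 2)*(s - 1)*(s - 1)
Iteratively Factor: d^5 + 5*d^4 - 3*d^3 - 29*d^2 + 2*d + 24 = (d + 4)*(d^4 + d^3 - 7*d^2 - d + 6) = (d + 3)*(d + 4)*(d^3 - 2*d^2 - d + 2) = (d + 1)*(d + 3)*(d + 4)*(d^2 - 3*d + 2) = (d - 2)*(d + 1)*(d + 3)*(d + 4)*(d - 1)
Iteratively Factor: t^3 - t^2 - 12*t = (t)*(t^2 - t - 12) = t*(t - 4)*(t + 3)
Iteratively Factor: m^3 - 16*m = (m)*(m^2 - 16) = m*(m - 4)*(m + 4)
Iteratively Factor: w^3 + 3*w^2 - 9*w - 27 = (w + 3)*(w^2 - 9) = (w + 3)^2*(w - 3)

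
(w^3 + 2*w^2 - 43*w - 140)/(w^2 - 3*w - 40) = (w^2 - 3*w - 28)/(w - 8)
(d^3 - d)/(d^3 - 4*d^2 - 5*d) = (d - 1)/(d - 5)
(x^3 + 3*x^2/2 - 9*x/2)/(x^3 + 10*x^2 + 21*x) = (x - 3/2)/(x + 7)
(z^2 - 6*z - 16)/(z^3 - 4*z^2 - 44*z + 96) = (z + 2)/(z^2 + 4*z - 12)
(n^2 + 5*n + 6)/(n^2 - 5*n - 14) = (n + 3)/(n - 7)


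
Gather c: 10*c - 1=10*c - 1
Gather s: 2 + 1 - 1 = 2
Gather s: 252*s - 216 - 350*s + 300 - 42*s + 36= 120 - 140*s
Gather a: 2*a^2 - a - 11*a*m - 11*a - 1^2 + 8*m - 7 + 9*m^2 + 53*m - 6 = 2*a^2 + a*(-11*m - 12) + 9*m^2 + 61*m - 14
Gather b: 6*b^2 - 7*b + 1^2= 6*b^2 - 7*b + 1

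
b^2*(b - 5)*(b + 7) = b^4 + 2*b^3 - 35*b^2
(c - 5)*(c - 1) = c^2 - 6*c + 5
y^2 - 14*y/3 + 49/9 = (y - 7/3)^2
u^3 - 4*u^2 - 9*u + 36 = (u - 4)*(u - 3)*(u + 3)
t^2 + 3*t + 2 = (t + 1)*(t + 2)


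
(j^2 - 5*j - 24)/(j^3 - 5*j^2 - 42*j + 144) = (j + 3)/(j^2 + 3*j - 18)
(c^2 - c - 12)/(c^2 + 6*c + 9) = (c - 4)/(c + 3)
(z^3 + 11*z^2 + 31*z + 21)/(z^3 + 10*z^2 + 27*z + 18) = (z + 7)/(z + 6)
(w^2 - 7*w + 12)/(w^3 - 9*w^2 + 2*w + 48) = (w - 4)/(w^2 - 6*w - 16)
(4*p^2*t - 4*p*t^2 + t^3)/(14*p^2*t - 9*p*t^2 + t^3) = (2*p - t)/(7*p - t)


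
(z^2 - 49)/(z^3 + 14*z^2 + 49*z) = (z - 7)/(z*(z + 7))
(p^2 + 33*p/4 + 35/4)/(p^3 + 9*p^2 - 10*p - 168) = (p + 5/4)/(p^2 + 2*p - 24)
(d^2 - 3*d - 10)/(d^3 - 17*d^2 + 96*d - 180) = (d + 2)/(d^2 - 12*d + 36)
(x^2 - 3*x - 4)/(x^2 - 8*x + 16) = (x + 1)/(x - 4)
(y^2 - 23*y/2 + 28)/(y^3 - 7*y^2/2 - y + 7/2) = (y - 8)/(y^2 - 1)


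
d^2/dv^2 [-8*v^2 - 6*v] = -16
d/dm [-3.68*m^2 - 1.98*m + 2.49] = -7.36*m - 1.98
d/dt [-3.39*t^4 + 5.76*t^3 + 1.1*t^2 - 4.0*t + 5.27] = -13.56*t^3 + 17.28*t^2 + 2.2*t - 4.0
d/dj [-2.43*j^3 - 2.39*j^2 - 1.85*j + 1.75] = -7.29*j^2 - 4.78*j - 1.85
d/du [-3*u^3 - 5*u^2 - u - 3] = -9*u^2 - 10*u - 1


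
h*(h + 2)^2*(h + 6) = h^4 + 10*h^3 + 28*h^2 + 24*h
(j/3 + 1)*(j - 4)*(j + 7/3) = j^3/3 + 4*j^2/9 - 43*j/9 - 28/3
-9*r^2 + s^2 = (-3*r + s)*(3*r + s)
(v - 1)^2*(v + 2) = v^3 - 3*v + 2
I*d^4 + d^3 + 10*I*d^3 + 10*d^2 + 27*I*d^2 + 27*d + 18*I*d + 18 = (d + 3)*(d + 6)*(d - I)*(I*d + I)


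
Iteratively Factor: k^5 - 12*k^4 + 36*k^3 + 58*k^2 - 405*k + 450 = (k - 2)*(k^4 - 10*k^3 + 16*k^2 + 90*k - 225) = (k - 5)*(k - 2)*(k^3 - 5*k^2 - 9*k + 45) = (k - 5)*(k - 3)*(k - 2)*(k^2 - 2*k - 15) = (k - 5)^2*(k - 3)*(k - 2)*(k + 3)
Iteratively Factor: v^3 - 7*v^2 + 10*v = (v - 2)*(v^2 - 5*v) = (v - 5)*(v - 2)*(v)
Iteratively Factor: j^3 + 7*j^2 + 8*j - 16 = (j + 4)*(j^2 + 3*j - 4) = (j + 4)^2*(j - 1)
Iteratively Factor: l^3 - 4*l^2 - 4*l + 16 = (l + 2)*(l^2 - 6*l + 8) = (l - 4)*(l + 2)*(l - 2)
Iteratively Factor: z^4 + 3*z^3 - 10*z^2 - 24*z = (z + 2)*(z^3 + z^2 - 12*z) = z*(z + 2)*(z^2 + z - 12) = z*(z + 2)*(z + 4)*(z - 3)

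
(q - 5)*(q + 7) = q^2 + 2*q - 35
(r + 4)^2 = r^2 + 8*r + 16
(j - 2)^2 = j^2 - 4*j + 4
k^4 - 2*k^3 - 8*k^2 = k^2*(k - 4)*(k + 2)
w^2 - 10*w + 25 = (w - 5)^2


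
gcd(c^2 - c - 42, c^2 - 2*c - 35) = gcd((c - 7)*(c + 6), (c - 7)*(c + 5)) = c - 7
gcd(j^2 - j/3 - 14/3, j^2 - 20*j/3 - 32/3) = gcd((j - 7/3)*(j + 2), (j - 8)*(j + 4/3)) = 1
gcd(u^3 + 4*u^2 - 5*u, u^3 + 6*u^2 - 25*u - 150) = u + 5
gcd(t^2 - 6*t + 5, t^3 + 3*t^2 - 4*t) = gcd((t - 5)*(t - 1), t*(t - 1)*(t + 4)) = t - 1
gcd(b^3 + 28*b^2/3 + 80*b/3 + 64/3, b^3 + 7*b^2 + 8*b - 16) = b^2 + 8*b + 16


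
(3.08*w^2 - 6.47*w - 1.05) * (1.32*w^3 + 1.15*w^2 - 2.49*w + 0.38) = 4.0656*w^5 - 4.9984*w^4 - 16.4957*w^3 + 16.0732*w^2 + 0.1559*w - 0.399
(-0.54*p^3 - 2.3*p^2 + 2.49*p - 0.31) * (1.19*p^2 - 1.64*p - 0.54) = -0.6426*p^5 - 1.8514*p^4 + 7.0267*p^3 - 3.2105*p^2 - 0.8362*p + 0.1674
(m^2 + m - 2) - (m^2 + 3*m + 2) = -2*m - 4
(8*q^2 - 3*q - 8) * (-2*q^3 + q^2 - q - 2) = -16*q^5 + 14*q^4 + 5*q^3 - 21*q^2 + 14*q + 16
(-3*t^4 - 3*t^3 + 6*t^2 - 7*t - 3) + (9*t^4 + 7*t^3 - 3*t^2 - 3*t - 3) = 6*t^4 + 4*t^3 + 3*t^2 - 10*t - 6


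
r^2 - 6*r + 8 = (r - 4)*(r - 2)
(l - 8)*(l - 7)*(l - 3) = l^3 - 18*l^2 + 101*l - 168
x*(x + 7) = x^2 + 7*x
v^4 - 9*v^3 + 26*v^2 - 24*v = v*(v - 4)*(v - 3)*(v - 2)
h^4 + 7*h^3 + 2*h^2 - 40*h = h*(h - 2)*(h + 4)*(h + 5)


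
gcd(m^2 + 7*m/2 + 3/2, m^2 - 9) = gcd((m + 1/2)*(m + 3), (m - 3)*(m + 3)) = m + 3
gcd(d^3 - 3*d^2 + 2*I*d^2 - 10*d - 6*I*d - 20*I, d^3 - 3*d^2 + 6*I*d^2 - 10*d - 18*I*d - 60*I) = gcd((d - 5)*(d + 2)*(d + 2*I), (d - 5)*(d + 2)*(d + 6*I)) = d^2 - 3*d - 10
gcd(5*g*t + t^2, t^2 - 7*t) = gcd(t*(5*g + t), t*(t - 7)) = t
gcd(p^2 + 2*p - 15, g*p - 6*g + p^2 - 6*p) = 1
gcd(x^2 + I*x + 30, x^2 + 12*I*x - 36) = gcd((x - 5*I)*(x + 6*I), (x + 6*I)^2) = x + 6*I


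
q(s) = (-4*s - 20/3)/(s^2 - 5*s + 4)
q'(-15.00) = 0.01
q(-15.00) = 0.18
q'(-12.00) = 0.01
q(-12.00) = 0.20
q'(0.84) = -138.13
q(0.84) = -19.83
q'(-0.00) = -3.08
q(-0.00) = -1.67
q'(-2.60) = -0.10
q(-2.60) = 0.16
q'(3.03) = 7.17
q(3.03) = 9.54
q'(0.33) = -7.36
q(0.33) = -3.25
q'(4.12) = 524.33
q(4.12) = -61.82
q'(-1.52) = -0.31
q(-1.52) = -0.04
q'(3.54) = 35.16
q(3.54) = 17.82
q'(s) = (5 - 2*s)*(-4*s - 20/3)/(s^2 - 5*s + 4)^2 - 4/(s^2 - 5*s + 4)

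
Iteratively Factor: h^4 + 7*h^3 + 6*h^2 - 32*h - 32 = (h - 2)*(h^3 + 9*h^2 + 24*h + 16) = (h - 2)*(h + 1)*(h^2 + 8*h + 16) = (h - 2)*(h + 1)*(h + 4)*(h + 4)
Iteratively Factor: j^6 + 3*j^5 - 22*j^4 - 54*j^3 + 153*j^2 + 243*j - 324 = (j + 3)*(j^5 - 22*j^3 + 12*j^2 + 117*j - 108) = (j + 3)^2*(j^4 - 3*j^3 - 13*j^2 + 51*j - 36) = (j - 3)*(j + 3)^2*(j^3 - 13*j + 12) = (j - 3)*(j - 1)*(j + 3)^2*(j^2 + j - 12) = (j - 3)*(j - 1)*(j + 3)^2*(j + 4)*(j - 3)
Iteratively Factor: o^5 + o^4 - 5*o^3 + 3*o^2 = (o - 1)*(o^4 + 2*o^3 - 3*o^2) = o*(o - 1)*(o^3 + 2*o^2 - 3*o) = o*(o - 1)^2*(o^2 + 3*o) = o*(o - 1)^2*(o + 3)*(o)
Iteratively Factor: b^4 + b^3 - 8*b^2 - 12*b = (b + 2)*(b^3 - b^2 - 6*b) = (b + 2)^2*(b^2 - 3*b) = b*(b + 2)^2*(b - 3)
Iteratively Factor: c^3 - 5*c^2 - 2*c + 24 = (c - 3)*(c^2 - 2*c - 8) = (c - 3)*(c + 2)*(c - 4)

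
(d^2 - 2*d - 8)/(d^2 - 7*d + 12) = (d + 2)/(d - 3)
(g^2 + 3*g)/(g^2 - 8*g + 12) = g*(g + 3)/(g^2 - 8*g + 12)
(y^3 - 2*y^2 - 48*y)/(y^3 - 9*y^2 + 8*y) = (y + 6)/(y - 1)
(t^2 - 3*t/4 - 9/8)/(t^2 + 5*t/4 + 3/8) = (2*t - 3)/(2*t + 1)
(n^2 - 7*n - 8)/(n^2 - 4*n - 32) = (n + 1)/(n + 4)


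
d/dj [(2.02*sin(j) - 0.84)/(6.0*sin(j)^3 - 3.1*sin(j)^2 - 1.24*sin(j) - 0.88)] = (-24.24*sin(j)^3 + 21.382*sin(j)^2 - 5.208*sin(j) - 2.8192)*cos(j)/(36.0*sin(j)^6 - 37.2*sin(j)^5 - 5.27*sin(j)^4 - 2.872*sin(j)^3 + 6.9936*sin(j)^2 + 2.1824*sin(j) + 0.7744)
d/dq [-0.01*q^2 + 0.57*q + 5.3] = 0.57 - 0.02*q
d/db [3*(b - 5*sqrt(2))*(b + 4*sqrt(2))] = 6*b - 3*sqrt(2)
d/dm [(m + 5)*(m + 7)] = 2*m + 12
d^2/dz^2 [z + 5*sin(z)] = -5*sin(z)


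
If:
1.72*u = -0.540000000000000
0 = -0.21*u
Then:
No Solution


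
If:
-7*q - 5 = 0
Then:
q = -5/7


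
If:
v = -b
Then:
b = -v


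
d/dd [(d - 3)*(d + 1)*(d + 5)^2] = 4*d^3 + 24*d^2 + 4*d - 80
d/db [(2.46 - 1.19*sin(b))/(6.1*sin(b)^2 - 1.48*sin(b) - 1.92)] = (7.259*sin(b)^2 - 30.012*sin(b) + 5.9256)*cos(b)/(37.21*sin(b)^4 - 18.056*sin(b)^3 - 21.2336*sin(b)^2 + 5.6832*sin(b) + 3.6864)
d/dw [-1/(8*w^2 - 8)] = w/(4*(w^2 - 1)^2)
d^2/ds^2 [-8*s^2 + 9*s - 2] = -16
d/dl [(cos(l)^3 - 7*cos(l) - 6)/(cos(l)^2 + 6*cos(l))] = (-cos(l)^4 - 12*cos(l)^3 - 7*cos(l)^2 - 12*cos(l) - 36)*sin(l)/((cos(l) + 6)^2*cos(l)^2)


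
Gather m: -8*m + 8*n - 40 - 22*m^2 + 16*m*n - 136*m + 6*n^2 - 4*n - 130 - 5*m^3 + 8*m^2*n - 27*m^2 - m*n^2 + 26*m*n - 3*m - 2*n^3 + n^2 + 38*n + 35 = -5*m^3 + m^2*(8*n - 49) + m*(-n^2 + 42*n - 147) - 2*n^3 + 7*n^2 + 42*n - 135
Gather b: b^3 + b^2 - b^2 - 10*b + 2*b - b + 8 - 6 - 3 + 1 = b^3 - 9*b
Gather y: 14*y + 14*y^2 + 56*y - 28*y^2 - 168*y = -14*y^2 - 98*y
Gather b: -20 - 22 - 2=-44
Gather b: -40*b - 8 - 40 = -40*b - 48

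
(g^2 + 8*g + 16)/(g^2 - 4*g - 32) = (g + 4)/(g - 8)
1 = 1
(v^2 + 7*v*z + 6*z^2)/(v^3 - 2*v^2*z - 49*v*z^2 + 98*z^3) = (v^2 + 7*v*z + 6*z^2)/(v^3 - 2*v^2*z - 49*v*z^2 + 98*z^3)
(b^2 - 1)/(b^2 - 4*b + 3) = (b + 1)/(b - 3)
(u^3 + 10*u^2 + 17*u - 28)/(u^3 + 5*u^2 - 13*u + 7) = (u + 4)/(u - 1)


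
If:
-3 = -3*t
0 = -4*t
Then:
No Solution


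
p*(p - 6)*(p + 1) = p^3 - 5*p^2 - 6*p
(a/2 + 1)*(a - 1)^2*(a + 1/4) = a^4/2 + a^3/8 - 3*a^2/2 + 5*a/8 + 1/4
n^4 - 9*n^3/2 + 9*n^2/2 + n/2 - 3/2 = (n - 3)*(n - 1)^2*(n + 1/2)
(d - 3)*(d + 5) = d^2 + 2*d - 15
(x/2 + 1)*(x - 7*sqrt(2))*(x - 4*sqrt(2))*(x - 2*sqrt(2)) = x^4/2 - 13*sqrt(2)*x^3/2 + x^3 - 13*sqrt(2)*x^2 + 50*x^2 - 56*sqrt(2)*x + 100*x - 112*sqrt(2)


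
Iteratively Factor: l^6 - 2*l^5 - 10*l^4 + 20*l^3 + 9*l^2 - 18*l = (l - 2)*(l^5 - 10*l^3 + 9*l) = (l - 3)*(l - 2)*(l^4 + 3*l^3 - l^2 - 3*l) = (l - 3)*(l - 2)*(l - 1)*(l^3 + 4*l^2 + 3*l) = (l - 3)*(l - 2)*(l - 1)*(l + 1)*(l^2 + 3*l) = l*(l - 3)*(l - 2)*(l - 1)*(l + 1)*(l + 3)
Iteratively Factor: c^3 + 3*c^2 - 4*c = (c + 4)*(c^2 - c) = c*(c + 4)*(c - 1)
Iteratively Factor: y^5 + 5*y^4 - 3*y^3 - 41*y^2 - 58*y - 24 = (y + 2)*(y^4 + 3*y^3 - 9*y^2 - 23*y - 12) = (y + 2)*(y + 4)*(y^3 - y^2 - 5*y - 3) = (y + 1)*(y + 2)*(y + 4)*(y^2 - 2*y - 3) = (y + 1)^2*(y + 2)*(y + 4)*(y - 3)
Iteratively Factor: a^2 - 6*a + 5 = (a - 5)*(a - 1)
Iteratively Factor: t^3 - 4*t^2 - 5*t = (t + 1)*(t^2 - 5*t) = (t - 5)*(t + 1)*(t)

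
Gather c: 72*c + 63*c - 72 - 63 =135*c - 135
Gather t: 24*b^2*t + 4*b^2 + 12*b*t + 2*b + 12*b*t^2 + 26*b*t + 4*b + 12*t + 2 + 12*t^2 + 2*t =4*b^2 + 6*b + t^2*(12*b + 12) + t*(24*b^2 + 38*b + 14) + 2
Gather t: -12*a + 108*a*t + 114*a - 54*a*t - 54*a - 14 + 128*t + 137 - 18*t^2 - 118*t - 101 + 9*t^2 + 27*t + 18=48*a - 9*t^2 + t*(54*a + 37) + 40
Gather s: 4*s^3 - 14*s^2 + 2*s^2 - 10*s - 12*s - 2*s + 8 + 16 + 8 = 4*s^3 - 12*s^2 - 24*s + 32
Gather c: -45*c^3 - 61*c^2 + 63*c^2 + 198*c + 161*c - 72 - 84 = -45*c^3 + 2*c^2 + 359*c - 156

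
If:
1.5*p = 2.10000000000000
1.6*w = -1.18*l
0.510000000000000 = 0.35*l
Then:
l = 1.46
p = 1.40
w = -1.07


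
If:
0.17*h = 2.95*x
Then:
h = 17.3529411764706*x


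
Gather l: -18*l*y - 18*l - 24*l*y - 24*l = l*(-42*y - 42)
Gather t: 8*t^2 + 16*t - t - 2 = 8*t^2 + 15*t - 2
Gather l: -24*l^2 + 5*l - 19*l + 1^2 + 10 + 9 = -24*l^2 - 14*l + 20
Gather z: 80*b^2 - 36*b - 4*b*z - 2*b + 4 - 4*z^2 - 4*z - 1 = 80*b^2 - 38*b - 4*z^2 + z*(-4*b - 4) + 3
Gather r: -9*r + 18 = 18 - 9*r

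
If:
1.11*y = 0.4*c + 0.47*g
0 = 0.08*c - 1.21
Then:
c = 15.12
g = 2.36170212765957*y - 12.8723404255319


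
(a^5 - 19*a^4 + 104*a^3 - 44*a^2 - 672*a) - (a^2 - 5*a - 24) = a^5 - 19*a^4 + 104*a^3 - 45*a^2 - 667*a + 24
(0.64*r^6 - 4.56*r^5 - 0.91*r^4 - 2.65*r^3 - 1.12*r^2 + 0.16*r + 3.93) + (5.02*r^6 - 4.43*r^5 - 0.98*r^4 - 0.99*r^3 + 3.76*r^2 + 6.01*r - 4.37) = 5.66*r^6 - 8.99*r^5 - 1.89*r^4 - 3.64*r^3 + 2.64*r^2 + 6.17*r - 0.44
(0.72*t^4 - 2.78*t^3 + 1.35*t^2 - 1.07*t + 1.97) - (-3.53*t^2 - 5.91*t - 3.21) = 0.72*t^4 - 2.78*t^3 + 4.88*t^2 + 4.84*t + 5.18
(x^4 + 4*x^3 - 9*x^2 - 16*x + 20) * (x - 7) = x^5 - 3*x^4 - 37*x^3 + 47*x^2 + 132*x - 140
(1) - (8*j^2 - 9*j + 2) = -8*j^2 + 9*j - 1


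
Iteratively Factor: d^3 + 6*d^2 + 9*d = (d + 3)*(d^2 + 3*d) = d*(d + 3)*(d + 3)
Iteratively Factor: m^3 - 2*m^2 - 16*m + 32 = (m - 4)*(m^2 + 2*m - 8) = (m - 4)*(m - 2)*(m + 4)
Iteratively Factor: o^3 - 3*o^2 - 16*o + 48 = (o - 3)*(o^2 - 16) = (o - 3)*(o + 4)*(o - 4)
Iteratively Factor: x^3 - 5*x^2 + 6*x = (x - 3)*(x^2 - 2*x) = x*(x - 3)*(x - 2)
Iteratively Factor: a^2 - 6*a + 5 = (a - 5)*(a - 1)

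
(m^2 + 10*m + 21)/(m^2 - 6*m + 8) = (m^2 + 10*m + 21)/(m^2 - 6*m + 8)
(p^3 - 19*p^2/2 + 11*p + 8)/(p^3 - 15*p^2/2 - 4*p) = (p - 2)/p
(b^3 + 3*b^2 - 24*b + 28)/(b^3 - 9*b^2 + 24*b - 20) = (b + 7)/(b - 5)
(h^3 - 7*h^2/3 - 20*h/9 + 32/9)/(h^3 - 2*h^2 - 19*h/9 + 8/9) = (3*h^2 + h - 4)/(3*h^2 + 2*h - 1)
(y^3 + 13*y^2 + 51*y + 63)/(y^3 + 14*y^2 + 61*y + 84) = (y + 3)/(y + 4)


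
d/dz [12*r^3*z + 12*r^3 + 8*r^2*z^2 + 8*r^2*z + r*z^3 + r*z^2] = r*(12*r^2 + 16*r*z + 8*r + 3*z^2 + 2*z)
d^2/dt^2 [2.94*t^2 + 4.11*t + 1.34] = 5.88000000000000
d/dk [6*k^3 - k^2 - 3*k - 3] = 18*k^2 - 2*k - 3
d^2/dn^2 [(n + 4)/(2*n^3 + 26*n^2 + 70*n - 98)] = (3*n^3 + 21*n^2 + 109*n + 187)/(n^7 + 25*n^6 + 213*n^5 + 573*n^4 - 861*n^3 - 3381*n^2 + 5831*n - 2401)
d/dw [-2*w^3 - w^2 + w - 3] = -6*w^2 - 2*w + 1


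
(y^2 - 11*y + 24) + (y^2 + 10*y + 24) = 2*y^2 - y + 48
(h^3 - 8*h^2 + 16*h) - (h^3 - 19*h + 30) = -8*h^2 + 35*h - 30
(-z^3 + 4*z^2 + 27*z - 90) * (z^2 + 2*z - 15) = -z^5 + 2*z^4 + 50*z^3 - 96*z^2 - 585*z + 1350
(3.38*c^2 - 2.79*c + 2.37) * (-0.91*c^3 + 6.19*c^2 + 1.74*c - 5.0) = -3.0758*c^5 + 23.4611*c^4 - 13.5456*c^3 - 7.0843*c^2 + 18.0738*c - 11.85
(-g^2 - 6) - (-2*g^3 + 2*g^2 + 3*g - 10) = 2*g^3 - 3*g^2 - 3*g + 4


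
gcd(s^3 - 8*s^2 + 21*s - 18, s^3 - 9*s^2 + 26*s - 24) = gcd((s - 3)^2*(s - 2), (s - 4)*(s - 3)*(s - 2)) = s^2 - 5*s + 6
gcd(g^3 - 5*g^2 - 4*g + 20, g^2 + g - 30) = g - 5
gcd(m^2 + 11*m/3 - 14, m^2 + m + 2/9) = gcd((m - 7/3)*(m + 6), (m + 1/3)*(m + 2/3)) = 1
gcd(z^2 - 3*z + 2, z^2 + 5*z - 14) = z - 2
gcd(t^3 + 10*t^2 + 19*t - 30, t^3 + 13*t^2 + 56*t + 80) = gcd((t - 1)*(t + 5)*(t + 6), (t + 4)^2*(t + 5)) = t + 5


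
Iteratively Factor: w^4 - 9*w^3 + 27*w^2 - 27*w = (w - 3)*(w^3 - 6*w^2 + 9*w) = (w - 3)^2*(w^2 - 3*w) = (w - 3)^3*(w)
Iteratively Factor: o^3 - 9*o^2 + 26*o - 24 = (o - 2)*(o^2 - 7*o + 12) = (o - 3)*(o - 2)*(o - 4)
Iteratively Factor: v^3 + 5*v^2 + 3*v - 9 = (v - 1)*(v^2 + 6*v + 9) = (v - 1)*(v + 3)*(v + 3)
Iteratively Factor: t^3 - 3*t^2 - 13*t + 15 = (t - 5)*(t^2 + 2*t - 3) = (t - 5)*(t - 1)*(t + 3)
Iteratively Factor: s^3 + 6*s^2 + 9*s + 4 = (s + 4)*(s^2 + 2*s + 1) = (s + 1)*(s + 4)*(s + 1)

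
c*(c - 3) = c^2 - 3*c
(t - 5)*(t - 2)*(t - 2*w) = t^3 - 2*t^2*w - 7*t^2 + 14*t*w + 10*t - 20*w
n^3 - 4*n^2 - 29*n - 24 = (n - 8)*(n + 1)*(n + 3)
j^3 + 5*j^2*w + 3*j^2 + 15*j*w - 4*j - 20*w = (j - 1)*(j + 4)*(j + 5*w)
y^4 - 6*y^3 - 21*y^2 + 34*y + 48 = (y - 8)*(y - 2)*(y + 1)*(y + 3)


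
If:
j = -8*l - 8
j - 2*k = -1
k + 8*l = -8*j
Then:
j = 1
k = 1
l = -9/8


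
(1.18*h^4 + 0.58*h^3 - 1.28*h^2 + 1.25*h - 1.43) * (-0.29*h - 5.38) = -0.3422*h^5 - 6.5166*h^4 - 2.7492*h^3 + 6.5239*h^2 - 6.3103*h + 7.6934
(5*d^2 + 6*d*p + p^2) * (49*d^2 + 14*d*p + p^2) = 245*d^4 + 364*d^3*p + 138*d^2*p^2 + 20*d*p^3 + p^4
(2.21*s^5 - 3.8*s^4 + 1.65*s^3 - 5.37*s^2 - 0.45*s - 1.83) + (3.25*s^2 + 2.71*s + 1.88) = 2.21*s^5 - 3.8*s^4 + 1.65*s^3 - 2.12*s^2 + 2.26*s + 0.0499999999999998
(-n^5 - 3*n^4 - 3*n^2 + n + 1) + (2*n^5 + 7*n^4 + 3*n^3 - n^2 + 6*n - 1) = n^5 + 4*n^4 + 3*n^3 - 4*n^2 + 7*n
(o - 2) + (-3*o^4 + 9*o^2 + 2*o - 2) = -3*o^4 + 9*o^2 + 3*o - 4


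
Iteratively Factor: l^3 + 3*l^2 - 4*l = (l + 4)*(l^2 - l) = (l - 1)*(l + 4)*(l)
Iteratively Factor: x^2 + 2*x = (x + 2)*(x)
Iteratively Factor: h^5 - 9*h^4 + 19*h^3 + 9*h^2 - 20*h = (h - 1)*(h^4 - 8*h^3 + 11*h^2 + 20*h) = h*(h - 1)*(h^3 - 8*h^2 + 11*h + 20) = h*(h - 1)*(h + 1)*(h^2 - 9*h + 20) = h*(h - 5)*(h - 1)*(h + 1)*(h - 4)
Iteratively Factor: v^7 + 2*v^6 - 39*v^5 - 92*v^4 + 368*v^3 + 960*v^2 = (v)*(v^6 + 2*v^5 - 39*v^4 - 92*v^3 + 368*v^2 + 960*v) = v*(v + 4)*(v^5 - 2*v^4 - 31*v^3 + 32*v^2 + 240*v) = v*(v + 3)*(v + 4)*(v^4 - 5*v^3 - 16*v^2 + 80*v) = v^2*(v + 3)*(v + 4)*(v^3 - 5*v^2 - 16*v + 80) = v^2*(v + 3)*(v + 4)^2*(v^2 - 9*v + 20) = v^2*(v - 4)*(v + 3)*(v + 4)^2*(v - 5)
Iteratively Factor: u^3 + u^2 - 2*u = (u + 2)*(u^2 - u) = (u - 1)*(u + 2)*(u)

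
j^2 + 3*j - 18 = (j - 3)*(j + 6)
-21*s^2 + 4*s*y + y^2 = (-3*s + y)*(7*s + y)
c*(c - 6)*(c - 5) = c^3 - 11*c^2 + 30*c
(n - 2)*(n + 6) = n^2 + 4*n - 12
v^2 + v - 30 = (v - 5)*(v + 6)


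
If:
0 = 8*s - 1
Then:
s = 1/8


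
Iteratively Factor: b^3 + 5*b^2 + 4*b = (b + 1)*(b^2 + 4*b) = b*(b + 1)*(b + 4)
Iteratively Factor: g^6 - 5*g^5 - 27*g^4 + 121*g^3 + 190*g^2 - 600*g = (g - 5)*(g^5 - 27*g^3 - 14*g^2 + 120*g) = (g - 5)*(g + 4)*(g^4 - 4*g^3 - 11*g^2 + 30*g) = (g - 5)*(g + 3)*(g + 4)*(g^3 - 7*g^2 + 10*g) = (g - 5)^2*(g + 3)*(g + 4)*(g^2 - 2*g) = (g - 5)^2*(g - 2)*(g + 3)*(g + 4)*(g)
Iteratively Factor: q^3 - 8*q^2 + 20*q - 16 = (q - 4)*(q^2 - 4*q + 4) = (q - 4)*(q - 2)*(q - 2)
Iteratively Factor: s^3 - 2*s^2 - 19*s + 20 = (s - 5)*(s^2 + 3*s - 4) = (s - 5)*(s - 1)*(s + 4)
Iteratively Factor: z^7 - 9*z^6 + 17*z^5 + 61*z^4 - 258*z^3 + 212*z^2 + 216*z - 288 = (z - 2)*(z^6 - 7*z^5 + 3*z^4 + 67*z^3 - 124*z^2 - 36*z + 144) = (z - 2)*(z + 1)*(z^5 - 8*z^4 + 11*z^3 + 56*z^2 - 180*z + 144) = (z - 2)^2*(z + 1)*(z^4 - 6*z^3 - z^2 + 54*z - 72) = (z - 3)*(z - 2)^2*(z + 1)*(z^3 - 3*z^2 - 10*z + 24) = (z - 3)*(z - 2)^2*(z + 1)*(z + 3)*(z^2 - 6*z + 8) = (z - 4)*(z - 3)*(z - 2)^2*(z + 1)*(z + 3)*(z - 2)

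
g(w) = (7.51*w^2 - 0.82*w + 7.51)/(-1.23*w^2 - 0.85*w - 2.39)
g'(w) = (2.46*w + 0.85)*(7.51*w^2 - 0.82*w + 7.51)/(-1.23*w^2 - 0.85*w - 2.39)^2 + (15.02*w - 0.82)/(-1.23*w^2 - 0.85*w - 2.39)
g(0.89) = -3.09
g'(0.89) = -0.77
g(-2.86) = -7.11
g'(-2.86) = -0.02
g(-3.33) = -7.09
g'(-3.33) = -0.09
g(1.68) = -3.75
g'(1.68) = -0.79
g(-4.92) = -6.91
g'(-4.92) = -0.11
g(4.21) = -4.94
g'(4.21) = -0.25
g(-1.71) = -6.81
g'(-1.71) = 0.80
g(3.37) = -4.68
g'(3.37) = -0.36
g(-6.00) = -6.80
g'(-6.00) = -0.09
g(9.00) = -5.55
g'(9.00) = -0.06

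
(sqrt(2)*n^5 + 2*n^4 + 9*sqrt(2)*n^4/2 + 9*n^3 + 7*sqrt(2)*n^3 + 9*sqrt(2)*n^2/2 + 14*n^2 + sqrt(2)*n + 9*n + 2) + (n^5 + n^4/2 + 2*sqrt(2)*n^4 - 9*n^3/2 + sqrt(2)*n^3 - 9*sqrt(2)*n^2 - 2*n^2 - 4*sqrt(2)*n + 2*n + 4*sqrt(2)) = n^5 + sqrt(2)*n^5 + 5*n^4/2 + 13*sqrt(2)*n^4/2 + 9*n^3/2 + 8*sqrt(2)*n^3 - 9*sqrt(2)*n^2/2 + 12*n^2 - 3*sqrt(2)*n + 11*n + 2 + 4*sqrt(2)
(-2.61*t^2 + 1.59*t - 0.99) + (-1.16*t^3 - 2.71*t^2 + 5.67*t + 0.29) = -1.16*t^3 - 5.32*t^2 + 7.26*t - 0.7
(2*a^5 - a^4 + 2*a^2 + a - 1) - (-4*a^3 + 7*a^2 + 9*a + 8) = 2*a^5 - a^4 + 4*a^3 - 5*a^2 - 8*a - 9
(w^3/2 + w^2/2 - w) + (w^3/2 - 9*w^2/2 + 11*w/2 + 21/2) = w^3 - 4*w^2 + 9*w/2 + 21/2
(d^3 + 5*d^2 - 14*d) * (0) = 0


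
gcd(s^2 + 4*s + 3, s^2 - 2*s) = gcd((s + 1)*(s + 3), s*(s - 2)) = 1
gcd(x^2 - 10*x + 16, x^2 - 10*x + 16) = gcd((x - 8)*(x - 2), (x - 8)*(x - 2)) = x^2 - 10*x + 16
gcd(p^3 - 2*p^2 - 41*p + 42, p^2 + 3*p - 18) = p + 6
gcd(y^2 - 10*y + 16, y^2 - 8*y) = y - 8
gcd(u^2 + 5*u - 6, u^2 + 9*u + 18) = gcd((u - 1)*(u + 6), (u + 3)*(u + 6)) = u + 6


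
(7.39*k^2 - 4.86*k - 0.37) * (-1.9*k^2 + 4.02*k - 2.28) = -14.041*k^4 + 38.9418*k^3 - 35.6834*k^2 + 9.5934*k + 0.8436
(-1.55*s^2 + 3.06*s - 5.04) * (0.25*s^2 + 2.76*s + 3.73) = -0.3875*s^4 - 3.513*s^3 + 1.4041*s^2 - 2.4966*s - 18.7992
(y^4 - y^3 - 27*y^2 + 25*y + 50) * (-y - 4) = -y^5 - 3*y^4 + 31*y^3 + 83*y^2 - 150*y - 200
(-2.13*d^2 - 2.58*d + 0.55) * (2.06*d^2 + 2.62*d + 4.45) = -4.3878*d^4 - 10.8954*d^3 - 15.1051*d^2 - 10.04*d + 2.4475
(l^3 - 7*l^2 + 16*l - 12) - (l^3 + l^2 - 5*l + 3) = -8*l^2 + 21*l - 15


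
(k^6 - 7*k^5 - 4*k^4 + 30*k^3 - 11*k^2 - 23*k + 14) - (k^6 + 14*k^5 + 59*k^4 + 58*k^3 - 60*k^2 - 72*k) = -21*k^5 - 63*k^4 - 28*k^3 + 49*k^2 + 49*k + 14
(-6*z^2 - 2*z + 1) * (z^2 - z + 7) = -6*z^4 + 4*z^3 - 39*z^2 - 15*z + 7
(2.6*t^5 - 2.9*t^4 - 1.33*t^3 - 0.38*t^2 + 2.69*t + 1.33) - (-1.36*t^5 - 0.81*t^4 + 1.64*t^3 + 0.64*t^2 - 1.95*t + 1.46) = 3.96*t^5 - 2.09*t^4 - 2.97*t^3 - 1.02*t^2 + 4.64*t - 0.13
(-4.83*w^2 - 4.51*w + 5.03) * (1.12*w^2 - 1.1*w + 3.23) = -5.4096*w^4 + 0.2618*w^3 - 5.0063*w^2 - 20.1003*w + 16.2469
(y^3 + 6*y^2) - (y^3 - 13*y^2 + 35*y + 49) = 19*y^2 - 35*y - 49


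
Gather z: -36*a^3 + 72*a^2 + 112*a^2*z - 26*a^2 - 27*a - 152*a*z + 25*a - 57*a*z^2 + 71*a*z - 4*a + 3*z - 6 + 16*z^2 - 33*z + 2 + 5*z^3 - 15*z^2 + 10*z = -36*a^3 + 46*a^2 - 6*a + 5*z^3 + z^2*(1 - 57*a) + z*(112*a^2 - 81*a - 20) - 4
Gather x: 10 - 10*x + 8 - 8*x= 18 - 18*x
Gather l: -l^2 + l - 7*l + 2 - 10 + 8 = -l^2 - 6*l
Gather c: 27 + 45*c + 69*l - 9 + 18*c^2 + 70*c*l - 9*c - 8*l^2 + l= 18*c^2 + c*(70*l + 36) - 8*l^2 + 70*l + 18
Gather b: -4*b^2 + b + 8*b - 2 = -4*b^2 + 9*b - 2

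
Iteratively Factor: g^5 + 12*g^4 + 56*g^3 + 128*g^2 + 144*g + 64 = (g + 2)*(g^4 + 10*g^3 + 36*g^2 + 56*g + 32) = (g + 2)^2*(g^3 + 8*g^2 + 20*g + 16) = (g + 2)^3*(g^2 + 6*g + 8) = (g + 2)^3*(g + 4)*(g + 2)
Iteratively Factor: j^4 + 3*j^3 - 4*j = (j)*(j^3 + 3*j^2 - 4) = j*(j - 1)*(j^2 + 4*j + 4) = j*(j - 1)*(j + 2)*(j + 2)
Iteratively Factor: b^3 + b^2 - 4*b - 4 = (b + 2)*(b^2 - b - 2) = (b - 2)*(b + 2)*(b + 1)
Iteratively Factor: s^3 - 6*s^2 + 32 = (s - 4)*(s^2 - 2*s - 8) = (s - 4)*(s + 2)*(s - 4)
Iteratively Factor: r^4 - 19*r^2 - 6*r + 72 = (r + 3)*(r^3 - 3*r^2 - 10*r + 24) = (r - 4)*(r + 3)*(r^2 + r - 6) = (r - 4)*(r + 3)^2*(r - 2)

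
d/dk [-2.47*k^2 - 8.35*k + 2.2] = -4.94*k - 8.35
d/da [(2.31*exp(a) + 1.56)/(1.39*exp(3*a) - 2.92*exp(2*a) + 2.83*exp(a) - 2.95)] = (-6.4218*exp(3*a) + 0.239999999999999*exp(2*a) + 9.1104*exp(a) - 11.2293)*exp(a)/(1.9321*exp(6*a) - 8.1176*exp(5*a) + 16.3938*exp(4*a) - 24.7282*exp(3*a) + 25.2369*exp(2*a) - 16.697*exp(a) + 8.7025)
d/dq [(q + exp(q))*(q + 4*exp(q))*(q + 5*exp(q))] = 10*q^2*exp(q) + 3*q^2 + 58*q*exp(2*q) + 20*q*exp(q) + 60*exp(3*q) + 29*exp(2*q)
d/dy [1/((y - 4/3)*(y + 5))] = 3*(-6*y - 11)/(9*y^4 + 66*y^3 + y^2 - 440*y + 400)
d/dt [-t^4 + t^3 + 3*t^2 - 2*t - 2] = -4*t^3 + 3*t^2 + 6*t - 2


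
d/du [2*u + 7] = 2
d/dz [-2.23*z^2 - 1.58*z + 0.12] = -4.46*z - 1.58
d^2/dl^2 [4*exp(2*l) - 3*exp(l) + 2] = (16*exp(l) - 3)*exp(l)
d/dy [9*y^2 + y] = 18*y + 1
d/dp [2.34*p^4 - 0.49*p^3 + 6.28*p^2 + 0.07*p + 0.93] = 9.36*p^3 - 1.47*p^2 + 12.56*p + 0.07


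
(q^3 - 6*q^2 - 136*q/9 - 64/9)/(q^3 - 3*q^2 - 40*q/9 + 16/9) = (3*q^2 - 22*q - 16)/(3*q^2 - 13*q + 4)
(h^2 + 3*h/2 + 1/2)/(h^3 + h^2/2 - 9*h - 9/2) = (h + 1)/(h^2 - 9)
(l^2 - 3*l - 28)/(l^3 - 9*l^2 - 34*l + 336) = (l + 4)/(l^2 - 2*l - 48)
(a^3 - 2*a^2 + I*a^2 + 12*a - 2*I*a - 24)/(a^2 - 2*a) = a + I + 12/a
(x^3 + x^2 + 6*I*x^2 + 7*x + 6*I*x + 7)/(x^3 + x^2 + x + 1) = (x + 7*I)/(x + I)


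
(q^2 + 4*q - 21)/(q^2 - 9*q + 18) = (q + 7)/(q - 6)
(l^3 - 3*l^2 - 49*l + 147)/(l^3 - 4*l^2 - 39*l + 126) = (l + 7)/(l + 6)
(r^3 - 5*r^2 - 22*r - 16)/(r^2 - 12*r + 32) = (r^2 + 3*r + 2)/(r - 4)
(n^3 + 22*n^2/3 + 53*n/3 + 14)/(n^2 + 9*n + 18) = (3*n^2 + 13*n + 14)/(3*(n + 6))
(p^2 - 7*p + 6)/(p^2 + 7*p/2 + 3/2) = 2*(p^2 - 7*p + 6)/(2*p^2 + 7*p + 3)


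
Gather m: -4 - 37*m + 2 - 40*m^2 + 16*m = -40*m^2 - 21*m - 2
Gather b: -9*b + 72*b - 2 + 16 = 63*b + 14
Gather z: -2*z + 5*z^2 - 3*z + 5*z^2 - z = 10*z^2 - 6*z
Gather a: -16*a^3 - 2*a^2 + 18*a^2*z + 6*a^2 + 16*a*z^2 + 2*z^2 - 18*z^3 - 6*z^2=-16*a^3 + a^2*(18*z + 4) + 16*a*z^2 - 18*z^3 - 4*z^2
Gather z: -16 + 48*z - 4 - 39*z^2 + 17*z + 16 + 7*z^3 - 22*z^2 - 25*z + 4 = 7*z^3 - 61*z^2 + 40*z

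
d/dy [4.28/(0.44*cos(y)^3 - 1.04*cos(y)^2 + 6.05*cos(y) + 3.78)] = (5.6496*cos(y)^2 - 8.9024*cos(y) + 25.894)*sin(y)/(0.44*cos(y)^3 - 1.04*cos(y)^2 + 6.05*cos(y) + 3.78)^2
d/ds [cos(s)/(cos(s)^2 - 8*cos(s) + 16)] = (cos(s) + 4)*sin(s)/(cos(s) - 4)^3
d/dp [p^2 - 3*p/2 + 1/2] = 2*p - 3/2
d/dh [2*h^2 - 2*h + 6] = 4*h - 2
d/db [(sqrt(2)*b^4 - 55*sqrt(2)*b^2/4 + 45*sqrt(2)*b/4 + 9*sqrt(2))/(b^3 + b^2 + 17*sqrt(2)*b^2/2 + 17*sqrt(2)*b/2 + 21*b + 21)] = sqrt(2)*((16*b^3 - 110*b + 45)*(2*b^3 + 2*b^2 + 17*sqrt(2)*b^2 + 17*sqrt(2)*b + 42*b + 42) - (4*b^4 - 55*b^2 + 45*b + 36)*(6*b^2 + 4*b + 34*sqrt(2)*b + 17*sqrt(2) + 42))/(2*(2*b^3 + 2*b^2 + 17*sqrt(2)*b^2 + 17*sqrt(2)*b + 42*b + 42)^2)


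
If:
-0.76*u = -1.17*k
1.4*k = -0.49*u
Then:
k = 0.00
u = 0.00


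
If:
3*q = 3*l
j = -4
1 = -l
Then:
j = -4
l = -1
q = -1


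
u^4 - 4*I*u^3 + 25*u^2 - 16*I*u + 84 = (u - 7*I)*(u - 2*I)*(u + 2*I)*(u + 3*I)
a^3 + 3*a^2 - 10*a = a*(a - 2)*(a + 5)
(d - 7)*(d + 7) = d^2 - 49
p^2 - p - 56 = (p - 8)*(p + 7)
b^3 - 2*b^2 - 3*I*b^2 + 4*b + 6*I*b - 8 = (b - 2)*(b - 4*I)*(b + I)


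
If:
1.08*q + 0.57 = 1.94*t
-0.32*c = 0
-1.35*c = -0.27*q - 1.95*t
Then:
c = 0.00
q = -0.42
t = 0.06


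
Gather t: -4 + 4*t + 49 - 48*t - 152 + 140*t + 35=96*t - 72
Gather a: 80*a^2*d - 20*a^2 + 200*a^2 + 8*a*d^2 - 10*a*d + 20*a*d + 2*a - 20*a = a^2*(80*d + 180) + a*(8*d^2 + 10*d - 18)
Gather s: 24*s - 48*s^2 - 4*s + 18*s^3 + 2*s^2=18*s^3 - 46*s^2 + 20*s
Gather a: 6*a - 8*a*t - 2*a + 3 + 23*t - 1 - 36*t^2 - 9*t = a*(4 - 8*t) - 36*t^2 + 14*t + 2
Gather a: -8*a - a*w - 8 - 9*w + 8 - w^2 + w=a*(-w - 8) - w^2 - 8*w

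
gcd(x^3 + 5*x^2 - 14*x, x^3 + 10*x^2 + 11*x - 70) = x^2 + 5*x - 14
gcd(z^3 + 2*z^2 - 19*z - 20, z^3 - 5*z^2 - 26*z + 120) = z^2 + z - 20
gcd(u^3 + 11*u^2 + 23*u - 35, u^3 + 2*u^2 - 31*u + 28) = u^2 + 6*u - 7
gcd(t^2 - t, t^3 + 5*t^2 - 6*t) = t^2 - t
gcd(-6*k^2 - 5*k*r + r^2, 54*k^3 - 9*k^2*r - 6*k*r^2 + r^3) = -6*k + r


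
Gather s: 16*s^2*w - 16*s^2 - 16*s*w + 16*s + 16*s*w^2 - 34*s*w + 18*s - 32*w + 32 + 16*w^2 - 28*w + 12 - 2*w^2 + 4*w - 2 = s^2*(16*w - 16) + s*(16*w^2 - 50*w + 34) + 14*w^2 - 56*w + 42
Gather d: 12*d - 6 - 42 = 12*d - 48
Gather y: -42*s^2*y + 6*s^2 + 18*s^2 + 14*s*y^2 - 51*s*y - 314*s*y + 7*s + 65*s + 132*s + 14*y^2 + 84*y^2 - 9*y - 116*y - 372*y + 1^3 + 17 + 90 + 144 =24*s^2 + 204*s + y^2*(14*s + 98) + y*(-42*s^2 - 365*s - 497) + 252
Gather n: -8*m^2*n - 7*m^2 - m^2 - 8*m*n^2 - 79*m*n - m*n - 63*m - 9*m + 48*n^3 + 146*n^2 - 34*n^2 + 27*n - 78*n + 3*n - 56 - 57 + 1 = -8*m^2 - 72*m + 48*n^3 + n^2*(112 - 8*m) + n*(-8*m^2 - 80*m - 48) - 112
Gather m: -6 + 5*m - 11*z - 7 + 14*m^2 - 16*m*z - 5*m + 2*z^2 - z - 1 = 14*m^2 - 16*m*z + 2*z^2 - 12*z - 14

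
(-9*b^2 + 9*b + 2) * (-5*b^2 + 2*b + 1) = 45*b^4 - 63*b^3 - b^2 + 13*b + 2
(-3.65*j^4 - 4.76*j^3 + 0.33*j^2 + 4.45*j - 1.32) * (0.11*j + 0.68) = -0.4015*j^5 - 3.0056*j^4 - 3.2005*j^3 + 0.7139*j^2 + 2.8808*j - 0.8976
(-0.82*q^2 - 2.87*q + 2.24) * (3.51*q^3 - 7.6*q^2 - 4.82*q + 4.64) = -2.8782*q^5 - 3.8417*q^4 + 33.6268*q^3 - 6.9954*q^2 - 24.1136*q + 10.3936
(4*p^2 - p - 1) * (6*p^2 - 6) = 24*p^4 - 6*p^3 - 30*p^2 + 6*p + 6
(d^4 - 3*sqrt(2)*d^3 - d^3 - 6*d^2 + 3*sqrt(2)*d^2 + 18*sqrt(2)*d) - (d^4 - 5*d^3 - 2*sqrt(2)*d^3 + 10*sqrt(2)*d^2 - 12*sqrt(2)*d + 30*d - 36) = -sqrt(2)*d^3 + 4*d^3 - 7*sqrt(2)*d^2 - 6*d^2 - 30*d + 30*sqrt(2)*d + 36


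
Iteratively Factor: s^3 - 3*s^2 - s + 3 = (s - 3)*(s^2 - 1) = (s - 3)*(s - 1)*(s + 1)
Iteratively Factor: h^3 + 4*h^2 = (h)*(h^2 + 4*h) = h^2*(h + 4)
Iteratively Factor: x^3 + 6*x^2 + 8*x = (x)*(x^2 + 6*x + 8) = x*(x + 2)*(x + 4)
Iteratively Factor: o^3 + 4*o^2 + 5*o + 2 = (o + 2)*(o^2 + 2*o + 1) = (o + 1)*(o + 2)*(o + 1)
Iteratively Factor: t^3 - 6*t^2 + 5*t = (t - 1)*(t^2 - 5*t) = t*(t - 1)*(t - 5)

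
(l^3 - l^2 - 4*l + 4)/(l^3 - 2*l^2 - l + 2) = (l + 2)/(l + 1)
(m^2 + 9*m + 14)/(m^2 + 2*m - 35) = (m + 2)/(m - 5)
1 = 1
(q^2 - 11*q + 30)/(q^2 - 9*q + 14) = (q^2 - 11*q + 30)/(q^2 - 9*q + 14)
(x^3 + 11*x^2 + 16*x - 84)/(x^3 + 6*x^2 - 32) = (x^2 + 13*x + 42)/(x^2 + 8*x + 16)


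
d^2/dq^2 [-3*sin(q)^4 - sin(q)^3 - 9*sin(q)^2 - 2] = 48*sin(q)^4 + 9*sin(q)^3 - 6*sin(q) - 18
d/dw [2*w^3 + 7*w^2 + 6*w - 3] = 6*w^2 + 14*w + 6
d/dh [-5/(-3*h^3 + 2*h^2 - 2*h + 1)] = 5*(-9*h^2 + 4*h - 2)/(3*h^3 - 2*h^2 + 2*h - 1)^2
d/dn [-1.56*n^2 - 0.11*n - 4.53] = -3.12*n - 0.11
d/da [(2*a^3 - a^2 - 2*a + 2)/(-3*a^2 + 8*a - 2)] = 2*(-3*a^4 + 16*a^3 - 13*a^2 + 8*a - 6)/(9*a^4 - 48*a^3 + 76*a^2 - 32*a + 4)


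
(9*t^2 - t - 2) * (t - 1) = 9*t^3 - 10*t^2 - t + 2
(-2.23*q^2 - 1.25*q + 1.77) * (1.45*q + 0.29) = -3.2335*q^3 - 2.4592*q^2 + 2.204*q + 0.5133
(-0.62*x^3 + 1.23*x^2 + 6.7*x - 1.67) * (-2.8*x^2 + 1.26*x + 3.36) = 1.736*x^5 - 4.2252*x^4 - 19.2934*x^3 + 17.2508*x^2 + 20.4078*x - 5.6112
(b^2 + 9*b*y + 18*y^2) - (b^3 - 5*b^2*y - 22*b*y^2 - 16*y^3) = -b^3 + 5*b^2*y + b^2 + 22*b*y^2 + 9*b*y + 16*y^3 + 18*y^2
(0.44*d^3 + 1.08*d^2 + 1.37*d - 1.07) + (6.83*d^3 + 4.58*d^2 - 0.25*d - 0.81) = 7.27*d^3 + 5.66*d^2 + 1.12*d - 1.88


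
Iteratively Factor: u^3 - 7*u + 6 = (u - 2)*(u^2 + 2*u - 3) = (u - 2)*(u + 3)*(u - 1)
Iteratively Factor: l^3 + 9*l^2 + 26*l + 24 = (l + 4)*(l^2 + 5*l + 6) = (l + 3)*(l + 4)*(l + 2)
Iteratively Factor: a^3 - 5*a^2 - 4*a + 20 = (a + 2)*(a^2 - 7*a + 10) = (a - 5)*(a + 2)*(a - 2)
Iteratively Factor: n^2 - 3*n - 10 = (n - 5)*(n + 2)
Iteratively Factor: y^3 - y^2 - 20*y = (y - 5)*(y^2 + 4*y) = (y - 5)*(y + 4)*(y)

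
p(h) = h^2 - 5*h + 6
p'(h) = 2*h - 5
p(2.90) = -0.09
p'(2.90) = 0.80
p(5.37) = 7.99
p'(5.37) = 5.74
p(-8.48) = 120.31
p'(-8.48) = -21.96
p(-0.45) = 8.45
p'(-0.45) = -5.90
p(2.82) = -0.15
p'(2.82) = 0.64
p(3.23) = 0.28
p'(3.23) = 1.46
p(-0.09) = 6.46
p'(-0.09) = -5.18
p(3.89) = 1.68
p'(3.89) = 2.78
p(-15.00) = 306.00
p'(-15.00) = -35.00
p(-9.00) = 132.00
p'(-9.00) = -23.00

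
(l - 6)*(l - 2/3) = l^2 - 20*l/3 + 4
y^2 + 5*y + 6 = (y + 2)*(y + 3)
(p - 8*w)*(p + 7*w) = p^2 - p*w - 56*w^2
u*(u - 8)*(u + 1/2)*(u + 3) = u^4 - 9*u^3/2 - 53*u^2/2 - 12*u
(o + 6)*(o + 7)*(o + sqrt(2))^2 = o^4 + 2*sqrt(2)*o^3 + 13*o^3 + 26*sqrt(2)*o^2 + 44*o^2 + 26*o + 84*sqrt(2)*o + 84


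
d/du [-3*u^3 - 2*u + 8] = -9*u^2 - 2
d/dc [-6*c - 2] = -6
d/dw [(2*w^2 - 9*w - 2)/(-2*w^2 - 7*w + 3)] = (-32*w^2 + 4*w - 41)/(4*w^4 + 28*w^3 + 37*w^2 - 42*w + 9)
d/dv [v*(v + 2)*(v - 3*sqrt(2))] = 3*v^2 - 6*sqrt(2)*v + 4*v - 6*sqrt(2)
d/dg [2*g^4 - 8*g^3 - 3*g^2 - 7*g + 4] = 8*g^3 - 24*g^2 - 6*g - 7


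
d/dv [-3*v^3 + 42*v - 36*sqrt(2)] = 42 - 9*v^2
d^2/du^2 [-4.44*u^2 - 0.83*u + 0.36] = -8.88000000000000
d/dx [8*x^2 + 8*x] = 16*x + 8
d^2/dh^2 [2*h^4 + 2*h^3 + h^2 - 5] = 24*h^2 + 12*h + 2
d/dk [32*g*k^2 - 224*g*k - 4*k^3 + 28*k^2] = 64*g*k - 224*g - 12*k^2 + 56*k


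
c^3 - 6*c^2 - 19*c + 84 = (c - 7)*(c - 3)*(c + 4)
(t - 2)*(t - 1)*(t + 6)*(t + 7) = t^4 + 10*t^3 + 5*t^2 - 100*t + 84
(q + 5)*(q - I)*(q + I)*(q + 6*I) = q^4 + 5*q^3 + 6*I*q^3 + q^2 + 30*I*q^2 + 5*q + 6*I*q + 30*I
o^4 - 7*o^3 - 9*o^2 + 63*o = o*(o - 7)*(o - 3)*(o + 3)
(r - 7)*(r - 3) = r^2 - 10*r + 21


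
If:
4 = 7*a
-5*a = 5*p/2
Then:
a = 4/7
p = -8/7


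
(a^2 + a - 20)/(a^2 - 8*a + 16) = (a + 5)/(a - 4)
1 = 1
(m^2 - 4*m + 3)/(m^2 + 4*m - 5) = (m - 3)/(m + 5)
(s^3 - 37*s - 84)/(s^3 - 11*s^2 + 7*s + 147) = (s + 4)/(s - 7)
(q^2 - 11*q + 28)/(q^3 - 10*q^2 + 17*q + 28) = 1/(q + 1)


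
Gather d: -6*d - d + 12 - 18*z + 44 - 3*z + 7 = -7*d - 21*z + 63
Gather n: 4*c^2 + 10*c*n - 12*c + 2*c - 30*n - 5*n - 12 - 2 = 4*c^2 - 10*c + n*(10*c - 35) - 14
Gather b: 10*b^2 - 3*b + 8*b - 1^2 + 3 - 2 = 10*b^2 + 5*b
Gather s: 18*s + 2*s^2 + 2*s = 2*s^2 + 20*s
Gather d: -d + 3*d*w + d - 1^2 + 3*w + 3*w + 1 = 3*d*w + 6*w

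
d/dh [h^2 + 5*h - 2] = 2*h + 5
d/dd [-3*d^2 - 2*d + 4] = -6*d - 2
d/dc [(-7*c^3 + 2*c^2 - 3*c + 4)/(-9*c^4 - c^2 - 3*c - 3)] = ((21*c^2 - 4*c + 3)*(9*c^4 + c^2 + 3*c + 3) - (36*c^3 + 2*c + 3)*(7*c^3 - 2*c^2 + 3*c - 4))/(9*c^4 + c^2 + 3*c + 3)^2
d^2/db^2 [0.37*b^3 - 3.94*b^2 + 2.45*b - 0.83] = 2.22*b - 7.88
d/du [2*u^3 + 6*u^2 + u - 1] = 6*u^2 + 12*u + 1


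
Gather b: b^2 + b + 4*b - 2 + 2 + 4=b^2 + 5*b + 4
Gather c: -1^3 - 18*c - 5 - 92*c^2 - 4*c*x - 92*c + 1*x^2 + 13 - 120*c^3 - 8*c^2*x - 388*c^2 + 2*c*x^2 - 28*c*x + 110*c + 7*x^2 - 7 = -120*c^3 + c^2*(-8*x - 480) + c*(2*x^2 - 32*x) + 8*x^2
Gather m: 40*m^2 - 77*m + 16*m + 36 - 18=40*m^2 - 61*m + 18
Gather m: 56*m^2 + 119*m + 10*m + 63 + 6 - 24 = 56*m^2 + 129*m + 45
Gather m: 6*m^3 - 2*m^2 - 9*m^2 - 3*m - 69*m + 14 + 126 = 6*m^3 - 11*m^2 - 72*m + 140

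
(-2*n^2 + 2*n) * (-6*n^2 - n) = 12*n^4 - 10*n^3 - 2*n^2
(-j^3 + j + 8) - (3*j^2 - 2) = -j^3 - 3*j^2 + j + 10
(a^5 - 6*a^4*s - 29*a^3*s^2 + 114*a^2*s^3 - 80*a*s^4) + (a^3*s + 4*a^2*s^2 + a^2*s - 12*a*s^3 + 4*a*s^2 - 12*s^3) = a^5 - 6*a^4*s - 29*a^3*s^2 + a^3*s + 114*a^2*s^3 + 4*a^2*s^2 + a^2*s - 80*a*s^4 - 12*a*s^3 + 4*a*s^2 - 12*s^3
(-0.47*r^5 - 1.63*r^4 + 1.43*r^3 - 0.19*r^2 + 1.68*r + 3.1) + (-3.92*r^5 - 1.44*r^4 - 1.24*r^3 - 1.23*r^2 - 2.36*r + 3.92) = -4.39*r^5 - 3.07*r^4 + 0.19*r^3 - 1.42*r^2 - 0.68*r + 7.02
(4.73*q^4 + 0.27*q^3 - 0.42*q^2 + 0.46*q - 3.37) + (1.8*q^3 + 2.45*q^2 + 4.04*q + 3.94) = 4.73*q^4 + 2.07*q^3 + 2.03*q^2 + 4.5*q + 0.57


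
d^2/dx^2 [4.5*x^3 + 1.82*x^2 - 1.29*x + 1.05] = 27.0*x + 3.64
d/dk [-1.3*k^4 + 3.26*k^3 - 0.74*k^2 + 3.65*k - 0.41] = -5.2*k^3 + 9.78*k^2 - 1.48*k + 3.65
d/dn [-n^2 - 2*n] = -2*n - 2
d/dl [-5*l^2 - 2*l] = -10*l - 2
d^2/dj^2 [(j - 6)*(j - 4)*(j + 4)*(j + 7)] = 12*j^2 + 6*j - 116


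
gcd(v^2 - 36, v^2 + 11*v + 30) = v + 6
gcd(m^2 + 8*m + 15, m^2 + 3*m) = m + 3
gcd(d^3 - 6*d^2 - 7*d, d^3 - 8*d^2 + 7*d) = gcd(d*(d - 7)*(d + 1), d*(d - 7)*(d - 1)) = d^2 - 7*d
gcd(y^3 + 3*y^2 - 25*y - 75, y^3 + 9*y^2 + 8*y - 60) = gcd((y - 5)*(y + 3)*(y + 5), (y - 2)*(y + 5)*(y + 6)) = y + 5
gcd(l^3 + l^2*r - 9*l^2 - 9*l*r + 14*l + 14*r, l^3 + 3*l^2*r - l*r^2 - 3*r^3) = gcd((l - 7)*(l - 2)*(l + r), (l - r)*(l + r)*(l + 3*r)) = l + r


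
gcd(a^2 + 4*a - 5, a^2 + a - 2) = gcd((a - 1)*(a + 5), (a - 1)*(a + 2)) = a - 1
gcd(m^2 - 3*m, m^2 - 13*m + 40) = 1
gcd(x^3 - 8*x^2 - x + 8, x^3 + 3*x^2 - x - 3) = x^2 - 1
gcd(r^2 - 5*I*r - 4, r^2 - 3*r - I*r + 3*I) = r - I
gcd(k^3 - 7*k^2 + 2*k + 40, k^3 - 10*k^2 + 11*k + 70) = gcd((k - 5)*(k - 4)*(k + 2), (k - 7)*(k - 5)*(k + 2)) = k^2 - 3*k - 10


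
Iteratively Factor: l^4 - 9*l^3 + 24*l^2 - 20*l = (l)*(l^3 - 9*l^2 + 24*l - 20) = l*(l - 2)*(l^2 - 7*l + 10) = l*(l - 2)^2*(l - 5)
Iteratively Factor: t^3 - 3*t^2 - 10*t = (t + 2)*(t^2 - 5*t) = t*(t + 2)*(t - 5)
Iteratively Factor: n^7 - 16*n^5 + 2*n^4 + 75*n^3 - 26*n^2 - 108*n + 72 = (n + 2)*(n^6 - 2*n^5 - 12*n^4 + 26*n^3 + 23*n^2 - 72*n + 36) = (n - 3)*(n + 2)*(n^5 + n^4 - 9*n^3 - n^2 + 20*n - 12) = (n - 3)*(n + 2)*(n + 3)*(n^4 - 2*n^3 - 3*n^2 + 8*n - 4) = (n - 3)*(n + 2)^2*(n + 3)*(n^3 - 4*n^2 + 5*n - 2) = (n - 3)*(n - 1)*(n + 2)^2*(n + 3)*(n^2 - 3*n + 2) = (n - 3)*(n - 1)^2*(n + 2)^2*(n + 3)*(n - 2)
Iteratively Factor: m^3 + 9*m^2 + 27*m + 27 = (m + 3)*(m^2 + 6*m + 9) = (m + 3)^2*(m + 3)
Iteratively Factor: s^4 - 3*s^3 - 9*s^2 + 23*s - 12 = (s - 1)*(s^3 - 2*s^2 - 11*s + 12) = (s - 1)*(s + 3)*(s^2 - 5*s + 4) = (s - 1)^2*(s + 3)*(s - 4)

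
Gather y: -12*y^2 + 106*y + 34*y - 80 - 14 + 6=-12*y^2 + 140*y - 88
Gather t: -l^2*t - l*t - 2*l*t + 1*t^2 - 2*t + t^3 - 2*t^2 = t^3 - t^2 + t*(-l^2 - 3*l - 2)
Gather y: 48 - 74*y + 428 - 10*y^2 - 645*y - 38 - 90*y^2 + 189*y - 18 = -100*y^2 - 530*y + 420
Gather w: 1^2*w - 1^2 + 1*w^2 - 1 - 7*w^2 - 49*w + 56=-6*w^2 - 48*w + 54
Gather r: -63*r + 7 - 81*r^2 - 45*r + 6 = -81*r^2 - 108*r + 13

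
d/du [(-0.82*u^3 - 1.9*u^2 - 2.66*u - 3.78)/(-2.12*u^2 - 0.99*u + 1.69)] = (1.7384*u^4 + 1.6236*u^3 - 7.9156*u^2 - 22.4492*u - 8.2376)/(4.4944*u^4 + 4.1976*u^3 - 6.1855*u^2 - 3.3462*u + 2.8561)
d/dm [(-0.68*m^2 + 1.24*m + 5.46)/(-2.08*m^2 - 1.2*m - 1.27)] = (3.3952*m^2 + 24.4408*m + 4.9772)/(4.3264*m^4 + 4.992*m^3 + 6.7232*m^2 + 3.048*m + 1.6129)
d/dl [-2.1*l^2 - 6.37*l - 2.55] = -4.2*l - 6.37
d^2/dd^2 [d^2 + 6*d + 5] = 2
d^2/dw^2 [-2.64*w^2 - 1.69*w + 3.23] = -5.28000000000000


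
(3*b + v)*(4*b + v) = 12*b^2 + 7*b*v + v^2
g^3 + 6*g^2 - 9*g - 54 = (g - 3)*(g + 3)*(g + 6)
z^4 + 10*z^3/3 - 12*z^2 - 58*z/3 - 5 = (z - 3)*(z + 1/3)*(z + 1)*(z + 5)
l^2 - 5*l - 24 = (l - 8)*(l + 3)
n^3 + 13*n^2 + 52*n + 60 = (n + 2)*(n + 5)*(n + 6)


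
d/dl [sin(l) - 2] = cos(l)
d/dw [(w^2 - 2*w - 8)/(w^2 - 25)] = 2*(w^2 - 17*w + 25)/(w^4 - 50*w^2 + 625)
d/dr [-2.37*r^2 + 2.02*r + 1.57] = 2.02 - 4.74*r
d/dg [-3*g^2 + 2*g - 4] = 2 - 6*g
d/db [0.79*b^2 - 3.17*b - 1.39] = 1.58*b - 3.17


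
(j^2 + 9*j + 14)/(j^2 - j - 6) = (j + 7)/(j - 3)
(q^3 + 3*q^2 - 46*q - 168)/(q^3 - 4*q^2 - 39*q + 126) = (q + 4)/(q - 3)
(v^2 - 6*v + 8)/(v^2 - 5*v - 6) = (-v^2 + 6*v - 8)/(-v^2 + 5*v + 6)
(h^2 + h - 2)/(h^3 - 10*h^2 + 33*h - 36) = (h^2 + h - 2)/(h^3 - 10*h^2 + 33*h - 36)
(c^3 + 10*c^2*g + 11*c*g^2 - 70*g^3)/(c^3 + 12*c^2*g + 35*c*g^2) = (c - 2*g)/c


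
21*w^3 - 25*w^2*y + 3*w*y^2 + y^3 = (-3*w + y)*(-w + y)*(7*w + y)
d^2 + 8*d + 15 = (d + 3)*(d + 5)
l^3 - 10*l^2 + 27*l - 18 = (l - 6)*(l - 3)*(l - 1)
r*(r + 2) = r^2 + 2*r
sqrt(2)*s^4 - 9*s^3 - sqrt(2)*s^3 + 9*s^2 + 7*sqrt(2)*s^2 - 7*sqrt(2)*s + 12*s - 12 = (s - 1)*(s - 3*sqrt(2))*(s - 2*sqrt(2))*(sqrt(2)*s + 1)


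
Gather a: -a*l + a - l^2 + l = a*(1 - l) - l^2 + l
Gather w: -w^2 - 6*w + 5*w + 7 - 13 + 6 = -w^2 - w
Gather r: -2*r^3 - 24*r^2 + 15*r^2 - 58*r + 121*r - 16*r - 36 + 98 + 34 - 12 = -2*r^3 - 9*r^2 + 47*r + 84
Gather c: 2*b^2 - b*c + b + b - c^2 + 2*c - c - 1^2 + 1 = 2*b^2 + 2*b - c^2 + c*(1 - b)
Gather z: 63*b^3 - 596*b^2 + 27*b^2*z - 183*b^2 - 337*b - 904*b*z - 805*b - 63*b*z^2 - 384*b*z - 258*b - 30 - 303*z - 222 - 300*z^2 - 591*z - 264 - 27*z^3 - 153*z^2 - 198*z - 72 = 63*b^3 - 779*b^2 - 1400*b - 27*z^3 + z^2*(-63*b - 453) + z*(27*b^2 - 1288*b - 1092) - 588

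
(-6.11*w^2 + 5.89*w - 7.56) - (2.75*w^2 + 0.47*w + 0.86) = -8.86*w^2 + 5.42*w - 8.42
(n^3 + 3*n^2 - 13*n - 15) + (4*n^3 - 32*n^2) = 5*n^3 - 29*n^2 - 13*n - 15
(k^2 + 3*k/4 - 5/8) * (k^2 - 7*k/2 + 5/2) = k^4 - 11*k^3/4 - 3*k^2/4 + 65*k/16 - 25/16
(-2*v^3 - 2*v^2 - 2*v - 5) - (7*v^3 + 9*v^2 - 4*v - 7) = -9*v^3 - 11*v^2 + 2*v + 2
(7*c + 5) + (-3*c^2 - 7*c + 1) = 6 - 3*c^2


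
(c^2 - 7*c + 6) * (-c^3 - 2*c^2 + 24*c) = -c^5 + 5*c^4 + 32*c^3 - 180*c^2 + 144*c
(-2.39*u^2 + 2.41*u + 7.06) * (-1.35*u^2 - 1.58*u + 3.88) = 3.2265*u^4 + 0.5227*u^3 - 22.612*u^2 - 1.804*u + 27.3928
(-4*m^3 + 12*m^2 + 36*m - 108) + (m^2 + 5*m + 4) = -4*m^3 + 13*m^2 + 41*m - 104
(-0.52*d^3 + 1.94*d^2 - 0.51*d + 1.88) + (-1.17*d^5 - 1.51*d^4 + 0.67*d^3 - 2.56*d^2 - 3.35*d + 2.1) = -1.17*d^5 - 1.51*d^4 + 0.15*d^3 - 0.62*d^2 - 3.86*d + 3.98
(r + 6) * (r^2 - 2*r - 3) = r^3 + 4*r^2 - 15*r - 18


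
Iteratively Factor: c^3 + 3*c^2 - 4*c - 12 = (c - 2)*(c^2 + 5*c + 6) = (c - 2)*(c + 3)*(c + 2)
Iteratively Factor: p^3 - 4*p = (p)*(p^2 - 4) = p*(p + 2)*(p - 2)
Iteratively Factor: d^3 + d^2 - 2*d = (d)*(d^2 + d - 2) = d*(d + 2)*(d - 1)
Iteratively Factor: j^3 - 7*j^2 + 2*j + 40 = (j + 2)*(j^2 - 9*j + 20) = (j - 4)*(j + 2)*(j - 5)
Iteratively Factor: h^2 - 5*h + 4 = (h - 4)*(h - 1)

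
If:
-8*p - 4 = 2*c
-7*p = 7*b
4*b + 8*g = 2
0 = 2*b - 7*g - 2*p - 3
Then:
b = 19/30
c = 8/15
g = -1/15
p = -19/30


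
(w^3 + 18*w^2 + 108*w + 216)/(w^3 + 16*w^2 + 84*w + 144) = (w + 6)/(w + 4)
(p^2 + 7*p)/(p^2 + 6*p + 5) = p*(p + 7)/(p^2 + 6*p + 5)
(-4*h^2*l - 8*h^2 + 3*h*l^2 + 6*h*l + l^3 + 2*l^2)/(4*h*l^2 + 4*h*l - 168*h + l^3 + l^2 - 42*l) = (-h*l - 2*h + l^2 + 2*l)/(l^2 + l - 42)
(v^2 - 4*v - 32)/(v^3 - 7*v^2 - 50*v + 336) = (v + 4)/(v^2 + v - 42)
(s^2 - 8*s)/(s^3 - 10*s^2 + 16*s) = 1/(s - 2)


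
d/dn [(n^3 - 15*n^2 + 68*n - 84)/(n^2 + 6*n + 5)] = (n^4 + 12*n^3 - 143*n^2 + 18*n + 844)/(n^4 + 12*n^3 + 46*n^2 + 60*n + 25)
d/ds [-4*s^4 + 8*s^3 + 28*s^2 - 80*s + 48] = -16*s^3 + 24*s^2 + 56*s - 80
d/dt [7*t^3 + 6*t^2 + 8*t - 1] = 21*t^2 + 12*t + 8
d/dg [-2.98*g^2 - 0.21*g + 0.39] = -5.96*g - 0.21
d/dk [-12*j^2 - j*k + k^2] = -j + 2*k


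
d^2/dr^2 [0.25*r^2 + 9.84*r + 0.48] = 0.500000000000000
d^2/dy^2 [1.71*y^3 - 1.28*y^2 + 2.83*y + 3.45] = 10.26*y - 2.56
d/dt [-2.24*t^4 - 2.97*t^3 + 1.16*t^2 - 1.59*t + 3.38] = -8.96*t^3 - 8.91*t^2 + 2.32*t - 1.59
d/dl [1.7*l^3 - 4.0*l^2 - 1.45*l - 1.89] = 5.1*l^2 - 8.0*l - 1.45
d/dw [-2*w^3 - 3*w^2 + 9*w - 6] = -6*w^2 - 6*w + 9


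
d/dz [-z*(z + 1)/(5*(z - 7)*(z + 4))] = 4*(z^2 + 14*z + 7)/(5*(z^4 - 6*z^3 - 47*z^2 + 168*z + 784))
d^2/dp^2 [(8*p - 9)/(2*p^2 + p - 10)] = 2*(2*(5 - 24*p)*(2*p^2 + p - 10) + (4*p + 1)^2*(8*p - 9))/(2*p^2 + p - 10)^3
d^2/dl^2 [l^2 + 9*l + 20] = 2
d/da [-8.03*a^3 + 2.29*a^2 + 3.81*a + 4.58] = -24.09*a^2 + 4.58*a + 3.81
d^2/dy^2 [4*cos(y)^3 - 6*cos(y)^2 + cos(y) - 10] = -4*cos(y) + 12*cos(2*y) - 9*cos(3*y)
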